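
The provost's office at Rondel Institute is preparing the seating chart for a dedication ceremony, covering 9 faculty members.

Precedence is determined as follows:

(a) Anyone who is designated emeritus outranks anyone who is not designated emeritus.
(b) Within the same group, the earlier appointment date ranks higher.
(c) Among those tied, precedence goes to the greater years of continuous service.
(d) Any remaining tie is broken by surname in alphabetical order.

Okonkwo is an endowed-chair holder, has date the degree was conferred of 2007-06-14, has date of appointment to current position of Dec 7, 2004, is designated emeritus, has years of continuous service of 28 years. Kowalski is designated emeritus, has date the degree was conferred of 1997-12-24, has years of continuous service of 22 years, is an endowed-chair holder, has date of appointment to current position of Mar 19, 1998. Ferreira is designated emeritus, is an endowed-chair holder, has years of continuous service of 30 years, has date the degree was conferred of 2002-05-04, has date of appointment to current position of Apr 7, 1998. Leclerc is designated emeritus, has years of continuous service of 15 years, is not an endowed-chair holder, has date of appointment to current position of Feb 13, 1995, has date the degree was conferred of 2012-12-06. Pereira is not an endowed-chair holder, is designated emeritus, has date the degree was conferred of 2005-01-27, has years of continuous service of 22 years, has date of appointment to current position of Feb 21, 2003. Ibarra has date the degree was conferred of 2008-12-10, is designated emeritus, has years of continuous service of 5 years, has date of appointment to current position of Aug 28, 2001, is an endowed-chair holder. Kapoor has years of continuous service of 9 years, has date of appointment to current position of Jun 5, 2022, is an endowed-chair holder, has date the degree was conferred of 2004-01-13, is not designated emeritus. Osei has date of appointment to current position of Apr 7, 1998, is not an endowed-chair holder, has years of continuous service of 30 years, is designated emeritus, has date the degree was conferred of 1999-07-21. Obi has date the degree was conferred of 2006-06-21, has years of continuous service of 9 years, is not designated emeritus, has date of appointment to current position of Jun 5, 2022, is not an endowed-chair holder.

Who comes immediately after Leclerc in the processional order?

By the first rule: Leclerc, Kowalski, Ferreira, Osei, Ibarra, Pereira and Okonkwo (each designated emeritus); then Kapoor and Obi (both not designated emeritus).
Among Leclerc, Kowalski, Ferreira, Osei, Ibarra, Pereira and Okonkwo, by date of appointment to current position (earlier first): Leclerc (Feb 13, 1995) before Kowalski (Mar 19, 1998) before Ferreira and Osei (Apr 7, 1998) before Ibarra (Aug 28, 2001) before Pereira (Feb 21, 2003) before Okonkwo (Dec 7, 2004).
Ferreira and Osei both have years of continuous service 30 years, so the next rule applies.
Among Ferreira and Osei, alphabetically by surname: Ferreira before Osei.
Kapoor and Obi both have date of appointment to current position Jun 5, 2022, so the next rule applies.
Kapoor and Obi both have years of continuous service 9 years, so the next rule applies.
Among Kapoor and Obi, alphabetically by surname: Kapoor before Obi.
Order: Leclerc, Kowalski, Ferreira, Osei, Ibarra, Pereira, Okonkwo, Kapoor, Obi.

Kowalski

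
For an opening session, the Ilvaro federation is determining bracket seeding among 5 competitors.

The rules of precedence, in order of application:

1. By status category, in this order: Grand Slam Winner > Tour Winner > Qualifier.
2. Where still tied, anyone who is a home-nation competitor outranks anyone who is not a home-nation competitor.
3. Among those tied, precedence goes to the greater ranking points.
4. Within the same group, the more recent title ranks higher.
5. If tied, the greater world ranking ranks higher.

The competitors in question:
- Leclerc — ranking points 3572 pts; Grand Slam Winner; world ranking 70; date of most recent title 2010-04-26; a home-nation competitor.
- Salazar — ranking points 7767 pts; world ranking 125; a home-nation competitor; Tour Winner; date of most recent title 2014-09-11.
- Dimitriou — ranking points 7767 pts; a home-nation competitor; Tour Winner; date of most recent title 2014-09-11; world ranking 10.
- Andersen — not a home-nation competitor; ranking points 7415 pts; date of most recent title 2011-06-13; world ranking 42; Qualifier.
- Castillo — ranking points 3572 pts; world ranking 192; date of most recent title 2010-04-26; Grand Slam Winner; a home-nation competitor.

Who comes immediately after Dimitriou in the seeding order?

Andersen

By status category: Castillo and Leclerc (Grand Slam Winner); then Salazar and Dimitriou (Tour Winner); then Andersen (Qualifier).
Castillo and Leclerc are each a home-nation competitor, so the next rule applies.
Castillo and Leclerc both have ranking points 3572 pts, so the next rule applies.
Castillo and Leclerc both have date of most recent title 2010-04-26, so the next rule applies.
Among Castillo and Leclerc, by world ranking (higher first): Castillo (192) before Leclerc (70).
Salazar and Dimitriou are each a home-nation competitor, so the next rule applies.
Salazar and Dimitriou both have ranking points 7767 pts, so the next rule applies.
Salazar and Dimitriou both have date of most recent title 2014-09-11, so the next rule applies.
Among Salazar and Dimitriou, by world ranking (higher first): Salazar (125) before Dimitriou (10).
Order: Castillo, Leclerc, Salazar, Dimitriou, Andersen.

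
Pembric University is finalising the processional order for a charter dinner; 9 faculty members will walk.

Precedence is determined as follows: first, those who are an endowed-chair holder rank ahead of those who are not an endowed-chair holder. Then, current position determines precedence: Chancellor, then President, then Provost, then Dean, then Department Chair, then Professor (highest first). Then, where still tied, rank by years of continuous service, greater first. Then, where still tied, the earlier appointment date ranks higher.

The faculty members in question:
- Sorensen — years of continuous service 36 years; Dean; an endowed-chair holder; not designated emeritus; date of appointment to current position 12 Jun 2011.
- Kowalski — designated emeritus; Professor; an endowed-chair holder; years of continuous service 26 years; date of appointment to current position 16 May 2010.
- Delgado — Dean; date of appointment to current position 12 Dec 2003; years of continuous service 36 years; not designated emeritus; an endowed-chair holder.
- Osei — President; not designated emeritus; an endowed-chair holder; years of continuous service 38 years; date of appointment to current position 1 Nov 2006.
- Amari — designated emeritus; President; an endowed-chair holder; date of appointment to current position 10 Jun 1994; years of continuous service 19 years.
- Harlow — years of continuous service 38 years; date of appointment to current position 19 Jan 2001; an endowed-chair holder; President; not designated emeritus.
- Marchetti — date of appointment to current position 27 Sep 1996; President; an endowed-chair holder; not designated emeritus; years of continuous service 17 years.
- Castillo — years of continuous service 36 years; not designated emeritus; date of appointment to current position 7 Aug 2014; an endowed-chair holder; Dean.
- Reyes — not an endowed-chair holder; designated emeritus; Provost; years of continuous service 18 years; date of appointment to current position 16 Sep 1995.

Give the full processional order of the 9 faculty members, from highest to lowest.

By the first rule: Harlow, Osei, Amari, Marchetti, Delgado, Sorensen, Castillo and Kowalski (each an endowed-chair holder); then Reyes (not an endowed-chair holder).
Among Harlow, Osei, Amari, Marchetti, Delgado, Sorensen, Castillo and Kowalski, by current position: Harlow, Osei, Amari and Marchetti (President) before Delgado, Sorensen and Castillo (Dean) before Kowalski (Professor).
Among Harlow, Osei, Amari and Marchetti, by years of continuous service (higher first): Harlow and Osei (38 years) before Amari (19 years) before Marchetti (17 years).
Among Harlow and Osei, by date of appointment to current position (earlier first): Harlow (19 Jan 2001) before Osei (1 Nov 2006).
Delgado, Sorensen and Castillo all have years of continuous service 36 years, so the next rule applies.
Among Delgado, Sorensen and Castillo, by date of appointment to current position (earlier first): Delgado (12 Dec 2003) before Sorensen (12 Jun 2011) before Castillo (7 Aug 2014).
Full order: Harlow, Osei, Amari, Marchetti, Delgado, Sorensen, Castillo, Kowalski, Reyes.

Harlow, Osei, Amari, Marchetti, Delgado, Sorensen, Castillo, Kowalski, Reyes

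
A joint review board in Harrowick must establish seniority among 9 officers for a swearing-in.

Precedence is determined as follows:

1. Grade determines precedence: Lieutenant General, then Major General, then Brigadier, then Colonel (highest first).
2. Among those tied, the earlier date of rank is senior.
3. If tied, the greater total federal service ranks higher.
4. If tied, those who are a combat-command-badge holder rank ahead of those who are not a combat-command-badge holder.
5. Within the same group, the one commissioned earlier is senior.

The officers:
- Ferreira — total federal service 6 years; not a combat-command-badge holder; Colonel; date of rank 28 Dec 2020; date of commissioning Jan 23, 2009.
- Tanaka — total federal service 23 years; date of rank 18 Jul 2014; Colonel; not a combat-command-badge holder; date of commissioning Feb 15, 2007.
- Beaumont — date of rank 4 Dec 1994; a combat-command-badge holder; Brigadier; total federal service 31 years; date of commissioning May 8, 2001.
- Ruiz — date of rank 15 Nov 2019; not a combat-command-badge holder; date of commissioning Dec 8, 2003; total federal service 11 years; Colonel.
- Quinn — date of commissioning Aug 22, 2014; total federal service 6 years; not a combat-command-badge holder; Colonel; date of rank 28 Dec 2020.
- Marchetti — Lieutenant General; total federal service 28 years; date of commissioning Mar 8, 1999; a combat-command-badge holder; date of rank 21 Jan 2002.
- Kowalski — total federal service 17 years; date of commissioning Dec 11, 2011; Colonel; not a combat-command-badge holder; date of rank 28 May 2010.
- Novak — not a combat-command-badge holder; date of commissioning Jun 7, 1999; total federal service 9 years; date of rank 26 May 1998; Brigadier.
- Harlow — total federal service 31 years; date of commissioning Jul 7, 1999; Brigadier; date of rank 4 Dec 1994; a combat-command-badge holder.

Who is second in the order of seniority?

Harlow

By grade: Marchetti (Lieutenant General); then Harlow, Beaumont and Novak (Brigadier); then Kowalski, Tanaka, Ruiz, Ferreira and Quinn (Colonel).
Among Harlow, Beaumont and Novak, by date of rank (earlier first): Harlow and Beaumont (4 Dec 1994) before Novak (26 May 1998).
Harlow and Beaumont both have total federal service 31 years, so the next rule applies.
Harlow and Beaumont are each a combat-command-badge holder, so the next rule applies.
Among Harlow and Beaumont, by date of commissioning (earlier first): Harlow (Jul 7, 1999) before Beaumont (May 8, 2001).
Among Kowalski, Tanaka, Ruiz, Ferreira and Quinn, by date of rank (earlier first): Kowalski (28 May 2010) before Tanaka (18 Jul 2014) before Ruiz (15 Nov 2019) before Ferreira and Quinn (28 Dec 2020).
Ferreira and Quinn both have total federal service 6 years, so the next rule applies.
Ferreira and Quinn are each not a combat-command-badge holder, so the next rule applies.
Among Ferreira and Quinn, by date of commissioning (earlier first): Ferreira (Jan 23, 2009) before Quinn (Aug 22, 2014).
Order: Marchetti, Harlow, Beaumont, Novak, Kowalski, Tanaka, Ruiz, Ferreira, Quinn.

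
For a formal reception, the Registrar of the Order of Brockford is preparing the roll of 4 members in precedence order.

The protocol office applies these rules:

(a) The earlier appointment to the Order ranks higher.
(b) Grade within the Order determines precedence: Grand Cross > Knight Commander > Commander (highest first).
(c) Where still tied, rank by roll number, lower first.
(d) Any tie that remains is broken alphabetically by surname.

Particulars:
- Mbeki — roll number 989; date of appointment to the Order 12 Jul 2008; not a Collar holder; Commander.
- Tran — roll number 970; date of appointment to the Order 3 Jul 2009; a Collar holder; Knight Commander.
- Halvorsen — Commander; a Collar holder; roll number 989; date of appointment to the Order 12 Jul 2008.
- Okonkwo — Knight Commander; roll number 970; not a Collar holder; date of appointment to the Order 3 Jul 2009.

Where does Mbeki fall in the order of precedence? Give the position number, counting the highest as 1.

2

By date of appointment to the Order (earlier first): Halvorsen and Mbeki (both 12 Jul 2008); then Okonkwo and Tran (both 3 Jul 2009).
Halvorsen and Mbeki are each Commander, so the next rule applies.
Halvorsen and Mbeki both have roll number 989, so the next rule applies.
Among Halvorsen and Mbeki, alphabetically by surname: Halvorsen before Mbeki.
Okonkwo and Tran are each Knight Commander, so the next rule applies.
Okonkwo and Tran both have roll number 970, so the next rule applies.
Among Okonkwo and Tran, alphabetically by surname: Okonkwo before Tran.
Order: Halvorsen, Mbeki, Okonkwo, Tran. So position 2.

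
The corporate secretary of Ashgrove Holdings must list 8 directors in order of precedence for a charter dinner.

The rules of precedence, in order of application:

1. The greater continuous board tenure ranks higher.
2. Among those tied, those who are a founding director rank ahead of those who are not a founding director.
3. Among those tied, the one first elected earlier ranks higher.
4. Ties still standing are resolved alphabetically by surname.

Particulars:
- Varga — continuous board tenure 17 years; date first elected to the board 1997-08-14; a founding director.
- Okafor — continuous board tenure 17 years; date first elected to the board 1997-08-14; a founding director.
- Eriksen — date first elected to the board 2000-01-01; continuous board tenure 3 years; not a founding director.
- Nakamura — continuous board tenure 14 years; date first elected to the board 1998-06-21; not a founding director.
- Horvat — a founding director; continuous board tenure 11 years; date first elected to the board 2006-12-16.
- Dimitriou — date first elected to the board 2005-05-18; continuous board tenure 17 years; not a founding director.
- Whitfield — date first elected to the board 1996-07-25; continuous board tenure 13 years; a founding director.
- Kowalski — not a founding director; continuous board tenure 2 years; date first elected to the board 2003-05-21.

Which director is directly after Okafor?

Varga

By continuous board tenure (higher first): Okafor, Varga and Dimitriou (each 17 years); then Nakamura (14 years); then Whitfield (13 years); then Horvat (11 years); then Eriksen (3 years); then Kowalski (2 years).
Among Okafor, Varga and Dimitriou, a founding director before not a founding director: Okafor and Varga (a founding director) before Dimitriou (not a founding director).
Okafor and Varga both have date first elected to the board 1997-08-14, so the next rule applies.
Among Okafor and Varga, alphabetically by surname: Okafor before Varga.
Order: Okafor, Varga, Dimitriou, Nakamura, Whitfield, Horvat, Eriksen, Kowalski.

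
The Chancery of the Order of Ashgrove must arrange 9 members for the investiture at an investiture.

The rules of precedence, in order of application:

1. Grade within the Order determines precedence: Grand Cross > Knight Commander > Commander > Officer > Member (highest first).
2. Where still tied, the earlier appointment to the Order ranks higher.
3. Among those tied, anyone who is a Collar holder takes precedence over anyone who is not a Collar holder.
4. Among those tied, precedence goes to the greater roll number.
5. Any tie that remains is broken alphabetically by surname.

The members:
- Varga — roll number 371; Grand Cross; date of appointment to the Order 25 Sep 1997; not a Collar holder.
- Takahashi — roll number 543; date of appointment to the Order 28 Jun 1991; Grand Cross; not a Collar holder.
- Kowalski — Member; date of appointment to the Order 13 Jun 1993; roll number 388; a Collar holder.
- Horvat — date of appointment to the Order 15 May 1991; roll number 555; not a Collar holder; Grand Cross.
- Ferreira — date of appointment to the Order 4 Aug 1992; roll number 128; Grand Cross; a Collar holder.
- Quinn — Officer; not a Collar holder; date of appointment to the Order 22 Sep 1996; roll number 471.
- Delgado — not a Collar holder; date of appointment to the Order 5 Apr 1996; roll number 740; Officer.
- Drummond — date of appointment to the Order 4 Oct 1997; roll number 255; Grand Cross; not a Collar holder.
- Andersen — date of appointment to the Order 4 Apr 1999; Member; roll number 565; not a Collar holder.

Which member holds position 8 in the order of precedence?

By grade within the Order: Horvat, Takahashi, Ferreira, Varga and Drummond (Grand Cross); then Delgado and Quinn (Officer); then Kowalski and Andersen (Member).
Among Horvat, Takahashi, Ferreira, Varga and Drummond, by date of appointment to the Order (earlier first): Horvat (15 May 1991) before Takahashi (28 Jun 1991) before Ferreira (4 Aug 1992) before Varga (25 Sep 1997) before Drummond (4 Oct 1997).
Among Delgado and Quinn, by date of appointment to the Order (earlier first): Delgado (5 Apr 1996) before Quinn (22 Sep 1996).
Among Kowalski and Andersen, by date of appointment to the Order (earlier first): Kowalski (13 Jun 1993) before Andersen (4 Apr 1999).
Order: Horvat, Takahashi, Ferreira, Varga, Drummond, Delgado, Quinn, Kowalski, Andersen.

Kowalski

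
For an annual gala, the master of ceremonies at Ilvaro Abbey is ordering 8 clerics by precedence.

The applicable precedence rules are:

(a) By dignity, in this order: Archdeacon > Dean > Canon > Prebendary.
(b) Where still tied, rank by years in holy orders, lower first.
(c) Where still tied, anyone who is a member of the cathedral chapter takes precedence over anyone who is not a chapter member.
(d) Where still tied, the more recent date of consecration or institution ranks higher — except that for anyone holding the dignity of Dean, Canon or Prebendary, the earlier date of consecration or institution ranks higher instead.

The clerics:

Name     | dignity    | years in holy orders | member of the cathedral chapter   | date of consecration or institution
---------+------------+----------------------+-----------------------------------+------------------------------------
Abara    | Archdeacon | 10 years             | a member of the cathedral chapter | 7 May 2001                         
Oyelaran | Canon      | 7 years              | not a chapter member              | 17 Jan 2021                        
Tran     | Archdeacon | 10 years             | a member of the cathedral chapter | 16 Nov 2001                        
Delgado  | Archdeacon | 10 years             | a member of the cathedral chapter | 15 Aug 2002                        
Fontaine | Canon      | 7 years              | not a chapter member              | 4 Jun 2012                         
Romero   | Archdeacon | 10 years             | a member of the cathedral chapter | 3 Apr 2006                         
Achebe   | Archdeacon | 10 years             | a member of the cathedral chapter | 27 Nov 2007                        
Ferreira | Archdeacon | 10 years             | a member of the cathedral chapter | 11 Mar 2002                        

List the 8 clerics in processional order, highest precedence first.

By dignity: Achebe, Romero, Delgado, Ferreira, Tran and Abara (Archdeacon); then Fontaine and Oyelaran (Canon).
Achebe, Romero, Delgado, Ferreira, Tran and Abara all have years in holy orders 10 years, so the next rule applies.
Achebe, Romero, Delgado, Ferreira, Tran and Abara are each a member of the cathedral chapter, so the next rule applies.
Among Achebe, Romero, Delgado, Ferreira, Tran and Abara, by date of consecration or institution (later first): Achebe (27 Nov 2007) before Romero (3 Apr 2006) before Delgado (15 Aug 2002) before Ferreira (11 Mar 2002) before Tran (16 Nov 2001) before Abara (7 May 2001).
Fontaine and Oyelaran both have years in holy orders 7 years, so the next rule applies.
Fontaine and Oyelaran are each not a chapter member, so the next rule applies.
Among Fontaine and Oyelaran, by date of consecration or institution (earlier first) (reversed rule for this group): Fontaine (4 Jun 2012) before Oyelaran (17 Jan 2021).
Full order: Achebe, Romero, Delgado, Ferreira, Tran, Abara, Fontaine, Oyelaran.

Achebe, Romero, Delgado, Ferreira, Tran, Abara, Fontaine, Oyelaran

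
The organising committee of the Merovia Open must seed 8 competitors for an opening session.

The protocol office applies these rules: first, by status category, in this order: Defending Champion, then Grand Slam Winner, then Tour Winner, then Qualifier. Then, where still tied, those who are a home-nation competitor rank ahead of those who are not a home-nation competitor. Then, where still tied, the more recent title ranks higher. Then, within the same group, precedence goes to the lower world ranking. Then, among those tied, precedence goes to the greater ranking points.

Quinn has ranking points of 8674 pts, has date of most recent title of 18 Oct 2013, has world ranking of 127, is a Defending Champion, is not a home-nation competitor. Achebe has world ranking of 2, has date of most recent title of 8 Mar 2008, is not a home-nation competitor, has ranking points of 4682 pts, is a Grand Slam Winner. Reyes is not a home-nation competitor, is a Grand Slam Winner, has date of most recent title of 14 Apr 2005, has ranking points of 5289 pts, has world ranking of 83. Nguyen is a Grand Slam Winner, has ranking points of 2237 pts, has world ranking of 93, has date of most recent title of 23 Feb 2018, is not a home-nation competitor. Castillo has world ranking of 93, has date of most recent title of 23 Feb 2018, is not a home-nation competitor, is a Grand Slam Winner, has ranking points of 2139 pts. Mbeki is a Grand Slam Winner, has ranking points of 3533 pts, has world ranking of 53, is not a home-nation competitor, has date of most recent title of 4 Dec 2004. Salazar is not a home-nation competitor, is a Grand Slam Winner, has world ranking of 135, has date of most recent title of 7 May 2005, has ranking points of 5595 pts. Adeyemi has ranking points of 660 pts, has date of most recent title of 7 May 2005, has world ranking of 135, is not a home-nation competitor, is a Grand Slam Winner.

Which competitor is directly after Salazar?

Adeyemi

By status category: Quinn (Defending Champion); then Nguyen, Castillo, Achebe, Salazar, Adeyemi, Reyes and Mbeki (Grand Slam Winner).
Nguyen, Castillo, Achebe, Salazar, Adeyemi, Reyes and Mbeki are each not a home-nation competitor, so the next rule applies.
Among Nguyen, Castillo, Achebe, Salazar, Adeyemi, Reyes and Mbeki, by date of most recent title (later first): Nguyen and Castillo (23 Feb 2018) before Achebe (8 Mar 2008) before Salazar and Adeyemi (7 May 2005) before Reyes (14 Apr 2005) before Mbeki (4 Dec 2004).
Nguyen and Castillo both have world ranking 93, so the next rule applies.
Among Nguyen and Castillo, by ranking points (higher first): Nguyen (2237 pts) before Castillo (2139 pts).
Salazar and Adeyemi both have world ranking 135, so the next rule applies.
Among Salazar and Adeyemi, by ranking points (higher first): Salazar (5595 pts) before Adeyemi (660 pts).
Order: Quinn, Nguyen, Castillo, Achebe, Salazar, Adeyemi, Reyes, Mbeki.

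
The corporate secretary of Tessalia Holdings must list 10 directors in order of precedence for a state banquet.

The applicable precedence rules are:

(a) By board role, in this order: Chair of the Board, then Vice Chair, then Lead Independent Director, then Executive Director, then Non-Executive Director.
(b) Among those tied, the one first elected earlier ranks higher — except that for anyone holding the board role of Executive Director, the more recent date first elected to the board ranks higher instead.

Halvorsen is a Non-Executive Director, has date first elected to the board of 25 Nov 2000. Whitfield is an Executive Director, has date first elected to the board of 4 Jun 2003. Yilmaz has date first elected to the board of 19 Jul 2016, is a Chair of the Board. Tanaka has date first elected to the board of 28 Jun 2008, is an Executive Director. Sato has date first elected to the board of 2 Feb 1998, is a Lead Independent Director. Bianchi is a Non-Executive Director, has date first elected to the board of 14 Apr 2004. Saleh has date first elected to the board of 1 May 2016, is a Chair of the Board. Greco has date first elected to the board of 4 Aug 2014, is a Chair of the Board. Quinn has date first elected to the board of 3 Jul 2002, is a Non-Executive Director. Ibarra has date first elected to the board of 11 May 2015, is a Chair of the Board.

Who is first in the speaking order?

By board role: Greco, Ibarra, Saleh and Yilmaz (Chair of the Board); then Sato (Lead Independent Director); then Tanaka and Whitfield (Executive Director); then Halvorsen, Quinn and Bianchi (Non-Executive Director).
Among Greco, Ibarra, Saleh and Yilmaz, by date first elected to the board (earlier first): Greco (4 Aug 2014) before Ibarra (11 May 2015) before Saleh (1 May 2016) before Yilmaz (19 Jul 2016).
Among Tanaka and Whitfield, by date first elected to the board (later first) (reversed rule for this group): Tanaka (28 Jun 2008) before Whitfield (4 Jun 2003).
Among Halvorsen, Quinn and Bianchi, by date first elected to the board (earlier first): Halvorsen (25 Nov 2000) before Quinn (3 Jul 2002) before Bianchi (14 Apr 2004).
Order: Greco, Ibarra, Saleh, Yilmaz, Sato, Tanaka, Whitfield, Halvorsen, Quinn, Bianchi.

Greco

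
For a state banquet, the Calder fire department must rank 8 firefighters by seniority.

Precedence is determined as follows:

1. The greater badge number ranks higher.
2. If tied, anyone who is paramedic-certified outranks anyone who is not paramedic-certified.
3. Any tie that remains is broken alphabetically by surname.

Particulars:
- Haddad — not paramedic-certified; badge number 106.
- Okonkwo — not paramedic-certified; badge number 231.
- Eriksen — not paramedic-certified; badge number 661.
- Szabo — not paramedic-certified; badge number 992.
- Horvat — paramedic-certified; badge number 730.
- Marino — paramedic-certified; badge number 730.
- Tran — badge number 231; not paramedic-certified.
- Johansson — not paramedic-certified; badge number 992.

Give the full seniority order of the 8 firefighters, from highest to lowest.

By badge number (higher first): Johansson and Szabo (both 992); then Horvat and Marino (both 730); then Eriksen (661); then Okonkwo and Tran (both 231); then Haddad (106).
Johansson and Szabo are each not paramedic-certified, so the next rule applies.
Among Johansson and Szabo, alphabetically by surname: Johansson before Szabo.
Horvat and Marino are each paramedic-certified, so the next rule applies.
Among Horvat and Marino, alphabetically by surname: Horvat before Marino.
Okonkwo and Tran are each not paramedic-certified, so the next rule applies.
Among Okonkwo and Tran, alphabetically by surname: Okonkwo before Tran.
Full order: Johansson, Szabo, Horvat, Marino, Eriksen, Okonkwo, Tran, Haddad.

Johansson, Szabo, Horvat, Marino, Eriksen, Okonkwo, Tran, Haddad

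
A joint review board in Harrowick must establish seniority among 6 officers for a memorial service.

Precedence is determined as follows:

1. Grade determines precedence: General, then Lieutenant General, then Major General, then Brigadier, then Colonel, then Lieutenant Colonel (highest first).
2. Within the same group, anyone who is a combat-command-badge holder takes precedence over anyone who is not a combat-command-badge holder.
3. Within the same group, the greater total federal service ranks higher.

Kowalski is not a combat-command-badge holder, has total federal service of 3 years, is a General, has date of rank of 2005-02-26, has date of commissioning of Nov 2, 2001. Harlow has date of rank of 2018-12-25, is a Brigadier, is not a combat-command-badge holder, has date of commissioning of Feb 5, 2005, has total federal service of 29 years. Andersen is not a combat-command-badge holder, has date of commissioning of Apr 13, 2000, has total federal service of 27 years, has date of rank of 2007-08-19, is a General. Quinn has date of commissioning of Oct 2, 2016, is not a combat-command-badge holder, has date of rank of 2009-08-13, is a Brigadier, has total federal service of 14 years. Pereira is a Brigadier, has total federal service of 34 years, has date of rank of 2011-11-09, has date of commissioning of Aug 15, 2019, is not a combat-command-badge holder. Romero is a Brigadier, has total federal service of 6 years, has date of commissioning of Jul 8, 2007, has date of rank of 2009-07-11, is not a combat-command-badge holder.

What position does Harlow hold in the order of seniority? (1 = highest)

4

By grade: Andersen and Kowalski (General); then Pereira, Harlow, Quinn and Romero (Brigadier).
Andersen and Kowalski are each not a combat-command-badge holder, so the next rule applies.
Among Andersen and Kowalski, by total federal service (higher first): Andersen (27 years) before Kowalski (3 years).
Pereira, Harlow, Quinn and Romero are each not a combat-command-badge holder, so the next rule applies.
Among Pereira, Harlow, Quinn and Romero, by total federal service (higher first): Pereira (34 years) before Harlow (29 years) before Quinn (14 years) before Romero (6 years).
Order: Andersen, Kowalski, Pereira, Harlow, Quinn, Romero. So position 4.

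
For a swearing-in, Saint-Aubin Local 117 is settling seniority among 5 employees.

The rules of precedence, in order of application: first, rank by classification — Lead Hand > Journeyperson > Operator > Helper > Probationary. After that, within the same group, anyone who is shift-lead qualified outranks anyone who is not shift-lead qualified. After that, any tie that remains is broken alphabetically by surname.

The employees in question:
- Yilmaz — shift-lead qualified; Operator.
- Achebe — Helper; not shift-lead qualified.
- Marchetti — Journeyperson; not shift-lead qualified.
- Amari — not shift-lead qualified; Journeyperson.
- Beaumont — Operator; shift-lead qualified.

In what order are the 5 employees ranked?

By classification: Amari and Marchetti (Journeyperson); then Beaumont and Yilmaz (Operator); then Achebe (Helper).
Amari and Marchetti are each not shift-lead qualified, so the next rule applies.
Among Amari and Marchetti, alphabetically by surname: Amari before Marchetti.
Beaumont and Yilmaz are each shift-lead qualified, so the next rule applies.
Among Beaumont and Yilmaz, alphabetically by surname: Beaumont before Yilmaz.
Full order: Amari, Marchetti, Beaumont, Yilmaz, Achebe.

Amari, Marchetti, Beaumont, Yilmaz, Achebe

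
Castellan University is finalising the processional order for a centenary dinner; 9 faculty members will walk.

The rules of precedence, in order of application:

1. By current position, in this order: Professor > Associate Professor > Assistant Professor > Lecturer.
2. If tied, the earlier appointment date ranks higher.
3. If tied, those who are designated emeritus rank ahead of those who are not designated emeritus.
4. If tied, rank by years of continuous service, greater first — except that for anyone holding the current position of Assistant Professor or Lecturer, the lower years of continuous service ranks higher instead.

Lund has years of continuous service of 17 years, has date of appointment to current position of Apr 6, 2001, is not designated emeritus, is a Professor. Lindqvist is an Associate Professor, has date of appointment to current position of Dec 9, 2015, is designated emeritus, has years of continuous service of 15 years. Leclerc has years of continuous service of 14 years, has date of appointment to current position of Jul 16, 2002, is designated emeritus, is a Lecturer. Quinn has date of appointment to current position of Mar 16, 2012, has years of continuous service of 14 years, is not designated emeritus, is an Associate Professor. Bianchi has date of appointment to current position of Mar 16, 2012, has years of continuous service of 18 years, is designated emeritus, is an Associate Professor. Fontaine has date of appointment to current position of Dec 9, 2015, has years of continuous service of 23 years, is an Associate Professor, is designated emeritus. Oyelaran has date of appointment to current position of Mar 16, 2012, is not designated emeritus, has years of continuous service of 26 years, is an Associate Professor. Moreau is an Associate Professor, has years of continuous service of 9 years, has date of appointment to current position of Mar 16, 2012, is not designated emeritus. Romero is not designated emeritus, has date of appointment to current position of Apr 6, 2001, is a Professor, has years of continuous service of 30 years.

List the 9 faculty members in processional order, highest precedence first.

By current position: Romero and Lund (Professor); then Bianchi, Oyelaran, Quinn, Moreau, Fontaine and Lindqvist (Associate Professor); then Leclerc (Lecturer).
Romero and Lund both have date of appointment to current position Apr 6, 2001, so the next rule applies.
Romero and Lund are each not designated emeritus, so the next rule applies.
Among Romero and Lund, by years of continuous service (higher first): Romero (30 years) before Lund (17 years).
Among Bianchi, Oyelaran, Quinn, Moreau, Fontaine and Lindqvist, by date of appointment to current position (earlier first): Bianchi, Oyelaran, Quinn and Moreau (Mar 16, 2012) before Fontaine and Lindqvist (Dec 9, 2015).
Among Bianchi, Oyelaran, Quinn and Moreau, designated emeritus before not designated emeritus: Bianchi (designated emeritus) before Oyelaran, Quinn and Moreau (not designated emeritus).
Among Oyelaran, Quinn and Moreau, by years of continuous service (higher first): Oyelaran (26 years) before Quinn (14 years) before Moreau (9 years).
Fontaine and Lindqvist are each designated emeritus, so the next rule applies.
Among Fontaine and Lindqvist, by years of continuous service (higher first): Fontaine (23 years) before Lindqvist (15 years).
Full order: Romero, Lund, Bianchi, Oyelaran, Quinn, Moreau, Fontaine, Lindqvist, Leclerc.

Romero, Lund, Bianchi, Oyelaran, Quinn, Moreau, Fontaine, Lindqvist, Leclerc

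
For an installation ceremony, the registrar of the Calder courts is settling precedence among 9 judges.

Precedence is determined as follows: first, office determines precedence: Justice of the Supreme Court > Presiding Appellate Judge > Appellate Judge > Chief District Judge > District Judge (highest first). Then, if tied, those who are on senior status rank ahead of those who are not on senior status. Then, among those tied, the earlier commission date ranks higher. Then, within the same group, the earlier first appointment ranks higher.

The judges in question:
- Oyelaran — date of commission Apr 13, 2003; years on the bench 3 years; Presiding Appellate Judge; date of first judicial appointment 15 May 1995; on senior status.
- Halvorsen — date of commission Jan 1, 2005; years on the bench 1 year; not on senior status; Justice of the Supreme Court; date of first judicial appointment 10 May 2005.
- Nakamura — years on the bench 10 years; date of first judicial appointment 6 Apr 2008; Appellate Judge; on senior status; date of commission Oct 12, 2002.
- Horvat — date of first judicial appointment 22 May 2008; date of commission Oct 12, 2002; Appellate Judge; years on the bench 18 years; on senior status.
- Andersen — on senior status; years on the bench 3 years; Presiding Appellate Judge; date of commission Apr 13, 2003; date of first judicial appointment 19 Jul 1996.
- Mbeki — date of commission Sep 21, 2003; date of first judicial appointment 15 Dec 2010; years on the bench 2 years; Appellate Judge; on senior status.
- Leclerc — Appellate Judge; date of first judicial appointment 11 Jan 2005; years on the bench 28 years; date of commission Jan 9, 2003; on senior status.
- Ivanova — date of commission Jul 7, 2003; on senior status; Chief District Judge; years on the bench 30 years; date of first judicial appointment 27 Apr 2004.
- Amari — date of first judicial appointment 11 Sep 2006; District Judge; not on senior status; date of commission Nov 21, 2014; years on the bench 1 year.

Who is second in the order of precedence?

By office: Halvorsen (Justice of the Supreme Court); then Oyelaran and Andersen (Presiding Appellate Judge); then Nakamura, Horvat, Leclerc and Mbeki (Appellate Judge); then Ivanova (Chief District Judge); then Amari (District Judge).
Oyelaran and Andersen are each on senior status, so the next rule applies.
Oyelaran and Andersen both have date of commission Apr 13, 2003, so the next rule applies.
Among Oyelaran and Andersen, by date of first judicial appointment (earlier first): Oyelaran (15 May 1995) before Andersen (19 Jul 1996).
Nakamura, Horvat, Leclerc and Mbeki are each on senior status, so the next rule applies.
Among Nakamura, Horvat, Leclerc and Mbeki, by date of commission (earlier first): Nakamura and Horvat (Oct 12, 2002) before Leclerc (Jan 9, 2003) before Mbeki (Sep 21, 2003).
Among Nakamura and Horvat, by date of first judicial appointment (earlier first): Nakamura (6 Apr 2008) before Horvat (22 May 2008).
Order: Halvorsen, Oyelaran, Andersen, Nakamura, Horvat, Leclerc, Mbeki, Ivanova, Amari.

Oyelaran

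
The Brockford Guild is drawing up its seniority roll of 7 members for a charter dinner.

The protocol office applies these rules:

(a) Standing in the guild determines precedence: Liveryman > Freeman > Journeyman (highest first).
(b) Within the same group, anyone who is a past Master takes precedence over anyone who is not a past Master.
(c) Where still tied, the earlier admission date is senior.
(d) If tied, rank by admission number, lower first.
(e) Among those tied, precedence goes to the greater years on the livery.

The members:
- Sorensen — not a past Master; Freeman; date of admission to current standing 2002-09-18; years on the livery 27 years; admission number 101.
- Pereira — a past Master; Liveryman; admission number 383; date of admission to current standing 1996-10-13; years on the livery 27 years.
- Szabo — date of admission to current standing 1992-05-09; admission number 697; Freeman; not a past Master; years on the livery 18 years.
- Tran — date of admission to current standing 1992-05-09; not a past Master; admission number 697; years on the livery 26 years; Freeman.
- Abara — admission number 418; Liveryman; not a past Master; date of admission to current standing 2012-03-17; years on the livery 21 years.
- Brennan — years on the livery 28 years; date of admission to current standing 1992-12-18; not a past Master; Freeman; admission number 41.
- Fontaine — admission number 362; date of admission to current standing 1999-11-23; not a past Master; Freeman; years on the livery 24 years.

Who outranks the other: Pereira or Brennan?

Pereira

By standing in the guild: Pereira and Abara (Liveryman); then Tran, Szabo, Brennan, Fontaine and Sorensen (Freeman).
Among Pereira and Abara, a past Master before not a past Master: Pereira (a past Master) before Abara (not a past Master).
Tran, Szabo, Brennan, Fontaine and Sorensen are each not a past Master, so the next rule applies.
Among Tran, Szabo, Brennan, Fontaine and Sorensen, by date of admission to current standing (earlier first): Tran and Szabo (1992-05-09) before Brennan (1992-12-18) before Fontaine (1999-11-23) before Sorensen (2002-09-18).
Tran and Szabo both have admission number 697, so the next rule applies.
Among Tran and Szabo, by years on the livery (higher first): Tran (26 years) before Szabo (18 years).
So Pereira takes precedence.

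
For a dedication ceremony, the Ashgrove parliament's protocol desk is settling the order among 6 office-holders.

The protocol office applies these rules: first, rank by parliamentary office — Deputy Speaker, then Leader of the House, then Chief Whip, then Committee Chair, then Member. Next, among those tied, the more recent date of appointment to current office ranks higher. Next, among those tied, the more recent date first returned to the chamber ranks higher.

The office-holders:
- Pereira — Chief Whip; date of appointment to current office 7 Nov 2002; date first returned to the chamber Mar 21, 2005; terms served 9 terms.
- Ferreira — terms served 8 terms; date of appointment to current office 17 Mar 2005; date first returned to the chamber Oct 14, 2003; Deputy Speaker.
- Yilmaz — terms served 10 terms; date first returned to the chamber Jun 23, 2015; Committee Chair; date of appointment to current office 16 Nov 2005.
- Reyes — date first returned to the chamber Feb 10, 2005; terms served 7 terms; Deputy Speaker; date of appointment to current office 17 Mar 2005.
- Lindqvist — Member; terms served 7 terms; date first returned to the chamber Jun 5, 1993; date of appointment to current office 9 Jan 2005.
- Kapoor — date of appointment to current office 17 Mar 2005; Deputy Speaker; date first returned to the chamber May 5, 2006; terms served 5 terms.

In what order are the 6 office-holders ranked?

Kapoor, Reyes, Ferreira, Pereira, Yilmaz, Lindqvist

By parliamentary office: Kapoor, Reyes and Ferreira (Deputy Speaker); then Pereira (Chief Whip); then Yilmaz (Committee Chair); then Lindqvist (Member).
Kapoor, Reyes and Ferreira all have date of appointment to current office 17 Mar 2005, so the next rule applies.
Among Kapoor, Reyes and Ferreira, by date first returned to the chamber (later first): Kapoor (May 5, 2006) before Reyes (Feb 10, 2005) before Ferreira (Oct 14, 2003).
Full order: Kapoor, Reyes, Ferreira, Pereira, Yilmaz, Lindqvist.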